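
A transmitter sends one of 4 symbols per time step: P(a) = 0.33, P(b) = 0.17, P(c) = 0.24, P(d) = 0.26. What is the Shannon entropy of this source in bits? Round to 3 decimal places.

1.962 bits

H = −Σ pᵢ log₂ pᵢ.
−0.33·log₂(0.33) = 0.5278
−0.17·log₂(0.17) = 0.4346
−0.24·log₂(0.24) = 0.4941
−0.26·log₂(0.26) = 0.5053
Sum ≈ 1.9618 → 1.962 bits.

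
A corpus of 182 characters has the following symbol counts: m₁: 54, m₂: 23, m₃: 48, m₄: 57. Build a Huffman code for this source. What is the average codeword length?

Probabilities are the counts divided by 182.
Repeatedly combine the two least-probable nodes; the expected code length is the sum of the merged weights.
merge 23/182 + 24/91 → 71/182
merge 27/91 + 57/182 → 111/182
merge 71/182 + 111/182 → 1
L = 71/182 + 111/182 + 1 = 2 bits/symbol.

2 bits/symbol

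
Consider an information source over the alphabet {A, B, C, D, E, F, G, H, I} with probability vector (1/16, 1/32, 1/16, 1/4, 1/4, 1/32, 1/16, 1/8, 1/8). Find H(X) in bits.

Each probability is a power of 1/2, so log₂(1/p) is an integer.
H = Σ p·log₂(1/p) = 1/16·4 + 1/32·5 + 1/16·4 + 1/4·2 + 1/4·2 + 1/32·5 + 1/16·4 + 1/8·3 + 1/8·3 = 2.8125 bits.

2.8125 bits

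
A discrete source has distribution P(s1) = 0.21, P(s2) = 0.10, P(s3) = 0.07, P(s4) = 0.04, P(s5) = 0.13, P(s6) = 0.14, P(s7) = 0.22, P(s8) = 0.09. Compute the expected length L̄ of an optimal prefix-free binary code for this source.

2.87 bits/symbol

Repeatedly combine the two least-probable nodes; the expected code length is the sum of the merged weights.
merge 1/25 + 7/100 → 11/100
merge 9/100 + 1/10 → 19/100
merge 11/100 + 13/100 → 6/25
merge 7/50 + 19/100 → 33/100
merge 21/100 + 11/50 → 43/100
merge 6/25 + 33/100 → 57/100
merge 43/100 + 57/100 → 1
L = 11/100 + 19/100 + 6/25 + 33/100 + 43/100 + 57/100 + 1 = 287/100 = 2.87 bits/symbol.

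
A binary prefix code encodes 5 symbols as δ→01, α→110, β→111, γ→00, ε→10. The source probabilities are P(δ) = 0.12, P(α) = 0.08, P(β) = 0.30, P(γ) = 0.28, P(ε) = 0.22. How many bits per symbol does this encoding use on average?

L̄ = Σ pᵢ·ℓᵢ = 0.12·2 + 0.08·3 + 0.30·3 + 0.28·2 + 0.22·2 = 2.38 bits/symbol.

2.38 bits/symbol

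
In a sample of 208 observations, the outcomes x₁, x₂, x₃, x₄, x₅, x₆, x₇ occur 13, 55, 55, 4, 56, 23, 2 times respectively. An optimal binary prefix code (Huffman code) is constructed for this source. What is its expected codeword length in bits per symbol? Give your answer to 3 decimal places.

Probabilities are the counts divided by 208.
Repeatedly combine the two least-probable nodes; the expected code length is the sum of the merged weights.
merge 1/104 + 1/52 → 3/104
merge 3/104 + 1/16 → 19/208
merge 19/208 + 23/208 → 21/104
merge 21/104 + 55/208 → 97/208
merge 55/208 + 7/26 → 111/208
merge 97/208 + 111/208 → 1
L = 3/104 + 19/208 + 21/104 + 97/208 + 111/208 + 1 = 483/208 ≈ 2.322 bits/symbol.

2.322 bits/symbol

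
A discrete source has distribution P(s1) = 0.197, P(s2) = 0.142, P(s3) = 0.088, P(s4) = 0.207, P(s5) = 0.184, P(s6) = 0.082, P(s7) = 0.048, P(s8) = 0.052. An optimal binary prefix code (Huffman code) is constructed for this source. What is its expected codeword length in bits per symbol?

2.866 bits/symbol

Repeatedly combine the two least-probable nodes; the expected code length is the sum of the merged weights.
merge 6/125 + 13/250 → 1/10
merge 41/500 + 11/125 → 17/100
merge 1/10 + 71/500 → 121/500
merge 17/100 + 23/125 → 177/500
merge 197/1000 + 207/1000 → 101/250
merge 121/500 + 177/500 → 149/250
merge 101/250 + 149/250 → 1
L = 1/10 + 17/100 + 121/500 + 177/500 + 101/250 + 149/250 + 1 = 1433/500 = 2.866 bits/symbol.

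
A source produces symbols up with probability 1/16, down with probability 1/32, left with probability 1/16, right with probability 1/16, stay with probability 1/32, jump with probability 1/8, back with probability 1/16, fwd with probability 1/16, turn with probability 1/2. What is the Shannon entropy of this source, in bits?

2.4375 bits

Each probability is a power of 1/2, so log₂(1/p) is an integer.
H = Σ p·log₂(1/p) = 1/16·4 + 1/32·5 + 1/16·4 + 1/16·4 + 1/32·5 + 1/8·3 + 1/16·4 + 1/16·4 + 1/2·1 = 2.4375 bits.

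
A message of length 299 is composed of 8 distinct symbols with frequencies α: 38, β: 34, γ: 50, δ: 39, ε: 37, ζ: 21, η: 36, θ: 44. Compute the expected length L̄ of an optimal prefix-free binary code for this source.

Probabilities are the counts divided by 299.
Repeatedly combine the two least-probable nodes; the expected code length is the sum of the merged weights.
merge 21/299 + 34/299 → 55/299
merge 36/299 + 37/299 → 73/299
merge 38/299 + 3/23 → 77/299
merge 44/299 + 50/299 → 94/299
merge 55/299 + 73/299 → 128/299
merge 77/299 + 94/299 → 171/299
merge 128/299 + 171/299 → 1
L = 55/299 + 73/299 + 77/299 + 94/299 + 128/299 + 171/299 + 1 = 3 bits/symbol.

3 bits/symbol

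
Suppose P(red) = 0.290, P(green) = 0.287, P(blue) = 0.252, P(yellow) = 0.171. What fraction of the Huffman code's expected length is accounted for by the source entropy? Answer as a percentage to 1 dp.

Entropy H = −Σ p log₂ p ≈ 1.9716 bits.
Huffman merges: 171/1000+63/250→423/1000; 287/1000+29/100→577/1000; 423/1000+577/1000→1. L = 2 ≈ 2.0000.
Efficiency = H/L = 1.9716/2.0000 = 98.6%.

98.6%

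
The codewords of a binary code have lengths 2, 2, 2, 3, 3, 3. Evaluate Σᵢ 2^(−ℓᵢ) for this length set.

1.125

With common denominator 2^3 = 8: Σ 2^(−ℓᵢ) = 2/8 + 2/8 + 2/8 + 1/8 + 1/8 + 1/8 = 9/8 = 1.125.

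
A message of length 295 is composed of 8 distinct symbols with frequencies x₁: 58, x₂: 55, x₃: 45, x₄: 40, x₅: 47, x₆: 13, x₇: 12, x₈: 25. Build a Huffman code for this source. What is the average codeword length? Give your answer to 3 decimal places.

Probabilities are the counts divided by 295.
Repeatedly combine the two least-probable nodes; the expected code length is the sum of the merged weights.
merge 12/295 + 13/295 → 5/59
merge 5/59 + 5/59 → 10/59
merge 8/59 + 9/59 → 17/59
merge 47/295 + 10/59 → 97/295
merge 11/59 + 58/295 → 113/295
merge 17/59 + 97/295 → 182/295
merge 113/295 + 182/295 → 1
L = 5/59 + 10/59 + 17/59 + 97/295 + 113/295 + 182/295 + 1 = 847/295 ≈ 2.871 bits/symbol.

2.871 bits/symbol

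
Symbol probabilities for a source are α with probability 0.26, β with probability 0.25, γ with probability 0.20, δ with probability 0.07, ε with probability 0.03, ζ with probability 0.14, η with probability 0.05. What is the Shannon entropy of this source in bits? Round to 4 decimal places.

2.5032 bits

H = −Σ pᵢ log₂ pᵢ.
−0.26·log₂(0.26) = 0.5053
−0.25·log₂(0.25) = 0.5000
−0.20·log₂(0.20) = 0.4644
−0.07·log₂(0.07) = 0.2686
−0.03·log₂(0.03) = 0.1518
−0.14·log₂(0.14) = 0.3971
−0.05·log₂(0.05) = 0.2161
Sum ≈ 2.5032 → 2.5032 bits.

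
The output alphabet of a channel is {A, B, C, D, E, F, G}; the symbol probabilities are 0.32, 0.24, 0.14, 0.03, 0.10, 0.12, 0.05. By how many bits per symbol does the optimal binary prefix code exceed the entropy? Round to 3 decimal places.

Entropy H = −Σ p log₂ p ≈ 2.4844 bits.
Huffman merges: 3/100+1/20→2/25; 2/25+1/10→9/50; 3/25+7/50→13/50; 9/50+6/25→21/50; 13/50+8/25→29/50; 21/50+29/50→1. L = 63/25 ≈ 2.5200.
L − H = 2.5200 − 2.4844 = 0.036 bits.

0.036 bits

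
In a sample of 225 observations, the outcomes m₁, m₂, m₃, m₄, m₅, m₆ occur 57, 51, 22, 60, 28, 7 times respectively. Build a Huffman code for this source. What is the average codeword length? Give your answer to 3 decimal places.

Probabilities are the counts divided by 225.
Repeatedly combine the two least-probable nodes; the expected code length is the sum of the merged weights.
merge 7/225 + 22/225 → 29/225
merge 28/225 + 29/225 → 19/75
merge 17/75 + 19/75 → 12/25
merge 19/75 + 4/15 → 13/25
merge 12/25 + 13/25 → 1
L = 29/225 + 19/75 + 12/25 + 13/25 + 1 = 536/225 ≈ 2.382 bits/symbol.

2.382 bits/symbol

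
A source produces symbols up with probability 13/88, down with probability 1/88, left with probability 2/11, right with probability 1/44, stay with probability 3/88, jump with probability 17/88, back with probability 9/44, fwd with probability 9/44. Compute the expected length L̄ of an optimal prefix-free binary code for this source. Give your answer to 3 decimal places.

2.693 bits/symbol

Repeatedly combine the two least-probable nodes; the expected code length is the sum of the merged weights.
merge 1/88 + 1/44 → 3/88
merge 3/88 + 3/88 → 3/44
merge 3/44 + 13/88 → 19/88
merge 2/11 + 17/88 → 3/8
merge 9/44 + 9/44 → 9/22
merge 19/88 + 3/8 → 13/22
merge 9/22 + 13/22 → 1
L = 3/88 + 3/44 + 19/88 + 3/8 + 9/22 + 13/22 + 1 = 237/88 ≈ 2.693 bits/symbol.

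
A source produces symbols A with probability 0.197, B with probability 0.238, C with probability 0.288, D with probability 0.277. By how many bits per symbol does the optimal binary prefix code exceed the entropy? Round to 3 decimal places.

0.015 bits

Entropy H = −Σ p log₂ p ≈ 1.9848 bits.
Huffman merges: 197/1000+119/500→87/200; 277/1000+36/125→113/200; 87/200+113/200→1. L = 2 ≈ 2.0000.
L − H = 2.0000 − 1.9848 = 0.015 bits.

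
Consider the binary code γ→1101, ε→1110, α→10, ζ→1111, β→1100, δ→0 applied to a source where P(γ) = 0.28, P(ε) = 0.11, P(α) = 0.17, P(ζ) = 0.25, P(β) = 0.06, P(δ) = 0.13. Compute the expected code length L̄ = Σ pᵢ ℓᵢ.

3.27 bits/symbol

L̄ = Σ pᵢ·ℓᵢ = 0.28·4 + 0.11·4 + 0.17·2 + 0.25·4 + 0.06·4 + 0.13·1 = 3.27 bits/symbol.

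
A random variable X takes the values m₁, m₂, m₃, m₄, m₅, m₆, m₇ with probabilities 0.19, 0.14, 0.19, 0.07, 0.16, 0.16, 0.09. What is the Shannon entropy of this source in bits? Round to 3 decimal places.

H = −Σ pᵢ log₂ pᵢ.
−0.19·log₂(0.19) = 0.4552
−0.14·log₂(0.14) = 0.3971
−0.19·log₂(0.19) = 0.4552
−0.07·log₂(0.07) = 0.2686
−0.16·log₂(0.16) = 0.4230
−0.16·log₂(0.16) = 0.4230
−0.09·log₂(0.09) = 0.3127
Sum ≈ 2.7348 → 2.735 bits.

2.735 bits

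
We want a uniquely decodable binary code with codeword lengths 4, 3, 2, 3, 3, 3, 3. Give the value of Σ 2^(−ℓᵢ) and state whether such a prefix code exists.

With common denominator 2^4 = 16: Σ 2^(−ℓᵢ) = 1/16 + 2/16 + 4/16 + 2/16 + 2/16 + 2/16 + 2/16 = 15/16 = 0.9375.
Kraft's inequality requires Σ ≤ 1; here Σ = 0.9375 ≤ 1, so such a prefix code exists.

0.9375; yes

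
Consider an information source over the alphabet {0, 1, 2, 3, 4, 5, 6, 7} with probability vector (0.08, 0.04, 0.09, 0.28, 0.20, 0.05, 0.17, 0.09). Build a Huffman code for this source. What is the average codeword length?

Repeatedly combine the two least-probable nodes; the expected code length is the sum of the merged weights.
merge 1/25 + 1/20 → 9/100
merge 2/25 + 9/100 → 17/100
merge 9/100 + 9/100 → 9/50
merge 17/100 + 17/100 → 17/50
merge 9/50 + 1/5 → 19/50
merge 7/25 + 17/50 → 31/50
merge 19/50 + 31/50 → 1
L = 9/100 + 17/100 + 9/50 + 17/50 + 19/50 + 31/50 + 1 = 139/50 = 2.78 bits/symbol.

2.78 bits/symbol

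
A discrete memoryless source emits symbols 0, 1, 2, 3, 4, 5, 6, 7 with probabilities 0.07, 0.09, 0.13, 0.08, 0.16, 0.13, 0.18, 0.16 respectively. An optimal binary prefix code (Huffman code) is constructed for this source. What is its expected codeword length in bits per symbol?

Repeatedly combine the two least-probable nodes; the expected code length is the sum of the merged weights.
merge 7/100 + 2/25 → 3/20
merge 9/100 + 13/100 → 11/50
merge 13/100 + 3/20 → 7/25
merge 4/25 + 4/25 → 8/25
merge 9/50 + 11/50 → 2/5
merge 7/25 + 8/25 → 3/5
merge 2/5 + 3/5 → 1
L = 3/20 + 11/50 + 7/25 + 8/25 + 2/5 + 3/5 + 1 = 297/100 = 2.97 bits/symbol.

2.97 bits/symbol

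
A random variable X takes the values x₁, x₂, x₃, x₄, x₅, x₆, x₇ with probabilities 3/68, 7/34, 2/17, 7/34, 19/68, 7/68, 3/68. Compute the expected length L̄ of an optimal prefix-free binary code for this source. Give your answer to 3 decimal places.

2.588 bits/symbol

Repeatedly combine the two least-probable nodes; the expected code length is the sum of the merged weights.
merge 3/68 + 3/68 → 3/34
merge 3/34 + 7/68 → 13/68
merge 2/17 + 13/68 → 21/68
merge 7/34 + 7/34 → 7/17
merge 19/68 + 21/68 → 10/17
merge 7/17 + 10/17 → 1
L = 3/34 + 13/68 + 21/68 + 7/17 + 10/17 + 1 = 44/17 ≈ 2.588 bits/symbol.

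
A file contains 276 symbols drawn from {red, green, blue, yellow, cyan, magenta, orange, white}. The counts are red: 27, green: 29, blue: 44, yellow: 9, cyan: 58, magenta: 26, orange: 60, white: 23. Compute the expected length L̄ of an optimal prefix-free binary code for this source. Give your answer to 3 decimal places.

Probabilities are the counts divided by 276.
Repeatedly combine the two least-probable nodes; the expected code length is the sum of the merged weights.
merge 3/92 + 1/12 → 8/69
merge 13/138 + 9/92 → 53/276
merge 29/276 + 8/69 → 61/276
merge 11/69 + 53/276 → 97/276
merge 29/138 + 5/23 → 59/138
merge 61/276 + 97/276 → 79/138
merge 59/138 + 79/138 → 1
L = 8/69 + 53/276 + 61/276 + 97/276 + 59/138 + 79/138 + 1 = 265/92 ≈ 2.880 bits/symbol.

2.880 bits/symbol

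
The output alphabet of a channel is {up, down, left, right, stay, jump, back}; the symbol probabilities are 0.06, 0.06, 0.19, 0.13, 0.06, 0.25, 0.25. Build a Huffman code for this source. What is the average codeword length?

2.61 bits/symbol

Repeatedly combine the two least-probable nodes; the expected code length is the sum of the merged weights.
merge 3/50 + 3/50 → 3/25
merge 3/50 + 3/25 → 9/50
merge 13/100 + 9/50 → 31/100
merge 19/100 + 1/4 → 11/25
merge 1/4 + 31/100 → 14/25
merge 11/25 + 14/25 → 1
L = 3/25 + 9/50 + 31/100 + 11/25 + 14/25 + 1 = 261/100 = 2.61 bits/symbol.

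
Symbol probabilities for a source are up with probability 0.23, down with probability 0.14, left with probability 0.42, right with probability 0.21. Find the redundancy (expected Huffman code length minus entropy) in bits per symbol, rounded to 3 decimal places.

Entropy H = −Σ p log₂ p ≈ 1.8832 bits.
Huffman merges: 7/50+21/100→7/20; 23/100+7/20→29/50; 21/50+29/50→1. L = 193/100 ≈ 1.9300.
L − H = 1.9300 − 1.8832 = 0.047 bits.

0.047 bits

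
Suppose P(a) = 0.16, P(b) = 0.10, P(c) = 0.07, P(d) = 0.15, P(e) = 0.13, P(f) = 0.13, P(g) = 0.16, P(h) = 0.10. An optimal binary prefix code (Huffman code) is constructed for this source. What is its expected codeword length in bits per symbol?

Repeatedly combine the two least-probable nodes; the expected code length is the sum of the merged weights.
merge 7/100 + 1/10 → 17/100
merge 1/10 + 13/100 → 23/100
merge 13/100 + 3/20 → 7/25
merge 4/25 + 4/25 → 8/25
merge 17/100 + 23/100 → 2/5
merge 7/25 + 8/25 → 3/5
merge 2/5 + 3/5 → 1
L = 17/100 + 23/100 + 7/25 + 8/25 + 2/5 + 3/5 + 1 = 3 bits/symbol.

3 bits/symbol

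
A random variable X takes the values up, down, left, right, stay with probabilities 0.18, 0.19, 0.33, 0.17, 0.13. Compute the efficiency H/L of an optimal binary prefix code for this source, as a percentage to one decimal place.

Entropy H = −Σ p log₂ p ≈ 2.2456 bits.
Huffman merges: 13/100+17/100→3/10; 9/50+19/100→37/100; 3/10+33/100→63/100; 37/100+63/100→1. L = 23/10 ≈ 2.3000.
Efficiency = H/L = 2.2456/2.3000 = 97.6%.

97.6%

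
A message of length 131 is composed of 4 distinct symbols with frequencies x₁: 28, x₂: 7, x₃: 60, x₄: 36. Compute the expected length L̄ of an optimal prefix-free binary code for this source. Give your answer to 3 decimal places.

Probabilities are the counts divided by 131.
Repeatedly combine the two least-probable nodes; the expected code length is the sum of the merged weights.
merge 7/131 + 28/131 → 35/131
merge 35/131 + 36/131 → 71/131
merge 60/131 + 71/131 → 1
L = 35/131 + 71/131 + 1 = 237/131 ≈ 1.809 bits/symbol.

1.809 bits/symbol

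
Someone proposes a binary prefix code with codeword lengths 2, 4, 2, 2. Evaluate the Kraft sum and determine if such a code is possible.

0.8125; yes

With common denominator 2^4 = 16: Σ 2^(−ℓᵢ) = 4/16 + 1/16 + 4/16 + 4/16 = 13/16 = 0.8125.
Kraft's inequality requires Σ ≤ 1; here Σ = 0.8125 ≤ 1, so such a prefix code exists.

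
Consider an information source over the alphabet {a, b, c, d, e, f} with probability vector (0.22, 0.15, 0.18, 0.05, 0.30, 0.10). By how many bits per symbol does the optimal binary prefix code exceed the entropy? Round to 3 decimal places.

Entropy H = −Σ p log₂ p ≈ 2.4058 bits.
Huffman merges: 1/20+1/10→3/20; 3/20+3/20→3/10; 9/50+11/50→2/5; 3/10+3/10→3/5; 2/5+3/5→1. L = 49/20 ≈ 2.4500.
L − H = 2.4500 − 2.4058 = 0.044 bits.

0.044 bits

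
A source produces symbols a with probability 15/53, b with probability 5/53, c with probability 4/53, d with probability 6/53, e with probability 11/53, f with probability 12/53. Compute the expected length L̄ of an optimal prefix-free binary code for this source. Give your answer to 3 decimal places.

Repeatedly combine the two least-probable nodes; the expected code length is the sum of the merged weights.
merge 4/53 + 5/53 → 9/53
merge 6/53 + 9/53 → 15/53
merge 11/53 + 12/53 → 23/53
merge 15/53 + 15/53 → 30/53
merge 23/53 + 30/53 → 1
L = 9/53 + 15/53 + 23/53 + 30/53 + 1 = 130/53 ≈ 2.453 bits/symbol.

2.453 bits/symbol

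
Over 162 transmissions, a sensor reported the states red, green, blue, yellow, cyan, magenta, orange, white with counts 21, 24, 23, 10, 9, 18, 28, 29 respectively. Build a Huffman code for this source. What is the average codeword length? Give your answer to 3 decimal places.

2.938 bits/symbol

Probabilities are the counts divided by 162.
Repeatedly combine the two least-probable nodes; the expected code length is the sum of the merged weights.
merge 1/18 + 5/81 → 19/162
merge 1/9 + 19/162 → 37/162
merge 7/54 + 23/162 → 22/81
merge 4/27 + 14/81 → 26/81
merge 29/162 + 37/162 → 11/27
merge 22/81 + 26/81 → 16/27
merge 11/27 + 16/27 → 1
L = 19/162 + 37/162 + 22/81 + 26/81 + 11/27 + 16/27 + 1 = 238/81 ≈ 2.938 bits/symbol.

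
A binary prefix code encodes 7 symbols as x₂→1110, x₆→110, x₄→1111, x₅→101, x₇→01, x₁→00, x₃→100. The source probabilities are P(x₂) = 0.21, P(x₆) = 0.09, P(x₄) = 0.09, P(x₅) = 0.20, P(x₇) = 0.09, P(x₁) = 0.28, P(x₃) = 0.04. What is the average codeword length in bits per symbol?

L̄ = Σ pᵢ·ℓᵢ = 0.21·4 + 0.09·3 + 0.09·4 + 0.20·3 + 0.09·2 + 0.28·2 + 0.04·3 = 2.93 bits/symbol.

2.93 bits/symbol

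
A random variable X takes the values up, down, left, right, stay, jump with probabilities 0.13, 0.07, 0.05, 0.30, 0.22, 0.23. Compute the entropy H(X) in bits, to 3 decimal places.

2.357 bits

H = −Σ pᵢ log₂ pᵢ.
−0.13·log₂(0.13) = 0.3826
−0.07·log₂(0.07) = 0.2686
−0.05·log₂(0.05) = 0.2161
−0.30·log₂(0.30) = 0.5211
−0.22·log₂(0.22) = 0.4806
−0.23·log₂(0.23) = 0.4877
Sum ≈ 2.3566 → 2.357 bits.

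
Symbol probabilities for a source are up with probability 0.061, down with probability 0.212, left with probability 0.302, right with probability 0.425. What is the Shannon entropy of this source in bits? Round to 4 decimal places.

1.7669 bits

H = −Σ pᵢ log₂ pᵢ.
−0.061·log₂(0.061) = 0.2461
−0.212·log₂(0.212) = 0.4744
−0.302·log₂(0.302) = 0.5217
−0.425·log₂(0.425) = 0.5246
Sum ≈ 1.7669 → 1.7669 bits.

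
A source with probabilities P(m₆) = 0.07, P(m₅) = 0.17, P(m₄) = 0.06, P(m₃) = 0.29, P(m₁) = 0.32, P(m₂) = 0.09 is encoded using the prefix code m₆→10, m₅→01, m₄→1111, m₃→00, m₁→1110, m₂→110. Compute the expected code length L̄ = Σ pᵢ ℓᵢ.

L̄ = Σ pᵢ·ℓᵢ = 0.07·2 + 0.17·2 + 0.06·4 + 0.29·2 + 0.32·4 + 0.09·3 = 2.85 bits/symbol.

2.85 bits/symbol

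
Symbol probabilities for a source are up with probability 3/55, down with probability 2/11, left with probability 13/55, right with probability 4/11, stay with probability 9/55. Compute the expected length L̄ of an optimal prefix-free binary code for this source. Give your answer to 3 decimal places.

Repeatedly combine the two least-probable nodes; the expected code length is the sum of the merged weights.
merge 3/55 + 9/55 → 12/55
merge 2/11 + 12/55 → 2/5
merge 13/55 + 4/11 → 3/5
merge 2/5 + 3/5 → 1
L = 12/55 + 2/5 + 3/5 + 1 = 122/55 ≈ 2.218 bits/symbol.

2.218 bits/symbol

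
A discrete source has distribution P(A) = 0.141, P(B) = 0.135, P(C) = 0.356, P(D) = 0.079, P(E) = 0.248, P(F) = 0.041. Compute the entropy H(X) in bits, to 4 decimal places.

H = −Σ pᵢ log₂ pᵢ.
−0.141·log₂(0.141) = 0.3985
−0.135·log₂(0.135) = 0.3900
−0.356·log₂(0.356) = 0.5305
−0.079·log₂(0.079) = 0.2893
−0.248·log₂(0.248) = 0.4989
−0.041·log₂(0.041) = 0.1889
Sum ≈ 2.2961 → 2.2961 bits.

2.2961 bits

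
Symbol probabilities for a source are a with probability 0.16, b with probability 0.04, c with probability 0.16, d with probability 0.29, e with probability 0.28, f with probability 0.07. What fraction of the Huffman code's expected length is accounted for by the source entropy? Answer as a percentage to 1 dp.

Entropy H = −Σ p log₂ p ≈ 2.3325 bits.
Huffman merges: 1/25+7/100→11/100; 11/100+4/25→27/100; 4/25+27/100→43/100; 7/25+29/100→57/100; 43/100+57/100→1. L = 119/50 ≈ 2.3800.
Efficiency = H/L = 2.3325/2.3800 = 98.0%.

98.0%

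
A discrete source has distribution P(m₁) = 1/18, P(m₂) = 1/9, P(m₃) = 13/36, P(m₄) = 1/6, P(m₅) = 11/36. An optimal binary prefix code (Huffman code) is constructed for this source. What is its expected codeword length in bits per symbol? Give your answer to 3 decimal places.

2.139 bits/symbol

Repeatedly combine the two least-probable nodes; the expected code length is the sum of the merged weights.
merge 1/18 + 1/9 → 1/6
merge 1/6 + 1/6 → 1/3
merge 11/36 + 1/3 → 23/36
merge 13/36 + 23/36 → 1
L = 1/6 + 1/3 + 23/36 + 1 = 77/36 ≈ 2.139 bits/symbol.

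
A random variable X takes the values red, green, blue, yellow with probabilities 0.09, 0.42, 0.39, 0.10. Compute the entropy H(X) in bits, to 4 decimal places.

H = −Σ pᵢ log₂ pᵢ.
−0.09·log₂(0.09) = 0.3127
−0.42·log₂(0.42) = 0.5256
−0.39·log₂(0.39) = 0.5298
−0.10·log₂(0.10) = 0.3322
Sum ≈ 1.7003 → 1.7003 bits.

1.7003 bits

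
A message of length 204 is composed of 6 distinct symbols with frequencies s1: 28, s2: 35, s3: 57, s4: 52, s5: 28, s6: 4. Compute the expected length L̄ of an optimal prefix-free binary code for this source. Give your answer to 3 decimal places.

Probabilities are the counts divided by 204.
Repeatedly combine the two least-probable nodes; the expected code length is the sum of the merged weights.
merge 1/51 + 7/51 → 8/51
merge 7/51 + 8/51 → 5/17
merge 35/204 + 13/51 → 29/68
merge 19/68 + 5/17 → 39/68
merge 29/68 + 39/68 → 1
L = 8/51 + 5/17 + 29/68 + 39/68 + 1 = 125/51 ≈ 2.451 bits/symbol.

2.451 bits/symbol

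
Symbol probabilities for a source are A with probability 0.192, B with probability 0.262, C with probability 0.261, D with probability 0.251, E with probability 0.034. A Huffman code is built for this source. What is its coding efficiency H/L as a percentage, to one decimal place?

Entropy H = −Σ p log₂ p ≈ 2.1356 bits.
Huffman merges: 17/500+24/125→113/500; 113/500+251/1000→477/1000; 261/1000+131/500→523/1000; 477/1000+523/1000→1. L = 1113/500 ≈ 2.2260.
Efficiency = H/L = 2.1356/2.2260 = 95.9%.

95.9%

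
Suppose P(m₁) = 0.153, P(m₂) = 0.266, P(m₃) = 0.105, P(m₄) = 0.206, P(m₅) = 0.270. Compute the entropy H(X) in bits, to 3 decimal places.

2.244 bits

H = −Σ pᵢ log₂ pᵢ.
−0.153·log₂(0.153) = 0.4144
−0.266·log₂(0.266) = 0.5082
−0.105·log₂(0.105) = 0.3414
−0.206·log₂(0.206) = 0.4695
−0.270·log₂(0.270) = 0.5100
Sum ≈ 2.2435 → 2.244 bits.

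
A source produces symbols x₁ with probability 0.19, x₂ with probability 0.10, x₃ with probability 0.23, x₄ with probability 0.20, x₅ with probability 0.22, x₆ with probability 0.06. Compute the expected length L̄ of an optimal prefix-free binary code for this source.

2.51 bits/symbol

Repeatedly combine the two least-probable nodes; the expected code length is the sum of the merged weights.
merge 3/50 + 1/10 → 4/25
merge 4/25 + 19/100 → 7/20
merge 1/5 + 11/50 → 21/50
merge 23/100 + 7/20 → 29/50
merge 21/50 + 29/50 → 1
L = 4/25 + 7/20 + 21/50 + 29/50 + 1 = 251/100 = 2.51 bits/symbol.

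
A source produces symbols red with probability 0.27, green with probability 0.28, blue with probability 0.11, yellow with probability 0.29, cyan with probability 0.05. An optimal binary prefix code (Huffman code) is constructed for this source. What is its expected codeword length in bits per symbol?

Repeatedly combine the two least-probable nodes; the expected code length is the sum of the merged weights.
merge 1/20 + 11/100 → 4/25
merge 4/25 + 27/100 → 43/100
merge 7/25 + 29/100 → 57/100
merge 43/100 + 57/100 → 1
L = 4/25 + 43/100 + 57/100 + 1 = 54/25 = 2.16 bits/symbol.

2.16 bits/symbol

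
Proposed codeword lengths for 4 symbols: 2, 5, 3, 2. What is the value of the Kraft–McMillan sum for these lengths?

0.65625

With common denominator 2^5 = 32: Σ 2^(−ℓᵢ) = 8/32 + 1/32 + 4/32 + 8/32 = 21/32 = 0.65625.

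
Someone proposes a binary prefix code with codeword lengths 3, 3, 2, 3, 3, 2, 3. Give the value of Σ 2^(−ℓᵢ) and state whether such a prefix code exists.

1.125; no

With common denominator 2^3 = 8: Σ 2^(−ℓᵢ) = 1/8 + 1/8 + 2/8 + 1/8 + 1/8 + 2/8 + 1/8 = 9/8 = 1.125.
Kraft's inequality requires Σ ≤ 1; here Σ = 1.125 > 1, so no such prefix code exists.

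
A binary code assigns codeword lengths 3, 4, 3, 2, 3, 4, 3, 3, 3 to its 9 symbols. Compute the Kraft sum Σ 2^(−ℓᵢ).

1.125

With common denominator 2^4 = 16: Σ 2^(−ℓᵢ) = 2/16 + 1/16 + 2/16 + 4/16 + 2/16 + 1/16 + 2/16 + 2/16 + 2/16 = 18/16 = 1.125.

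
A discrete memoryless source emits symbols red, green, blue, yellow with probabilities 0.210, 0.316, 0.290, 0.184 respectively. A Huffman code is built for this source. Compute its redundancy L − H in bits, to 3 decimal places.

0.035 bits

Entropy H = −Σ p log₂ p ≈ 1.9653 bits.
Huffman merges: 23/125+21/100→197/500; 29/100+79/250→303/500; 197/500+303/500→1. L = 2 ≈ 2.0000.
L − H = 2.0000 − 1.9653 = 0.035 bits.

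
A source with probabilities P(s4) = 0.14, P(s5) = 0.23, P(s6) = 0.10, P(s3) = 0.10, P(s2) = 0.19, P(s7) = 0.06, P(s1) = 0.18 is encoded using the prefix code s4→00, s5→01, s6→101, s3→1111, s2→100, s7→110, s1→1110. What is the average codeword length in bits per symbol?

L̄ = Σ pᵢ·ℓᵢ = 0.14·2 + 0.23·2 + 0.10·3 + 0.10·4 + 0.19·3 + 0.06·3 + 0.18·4 = 2.91 bits/symbol.

2.91 bits/symbol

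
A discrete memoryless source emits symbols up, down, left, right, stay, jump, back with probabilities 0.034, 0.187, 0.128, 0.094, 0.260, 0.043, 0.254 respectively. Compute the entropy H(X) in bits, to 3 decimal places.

2.521 bits

H = −Σ pᵢ log₂ pᵢ.
−0.034·log₂(0.034) = 0.1659
−0.187·log₂(0.187) = 0.4523
−0.128·log₂(0.128) = 0.3796
−0.094·log₂(0.094) = 0.3207
−0.260·log₂(0.260) = 0.5053
−0.043·log₂(0.043) = 0.1952
−0.254·log₂(0.254) = 0.5022
Sum ≈ 2.5211 → 2.521 bits.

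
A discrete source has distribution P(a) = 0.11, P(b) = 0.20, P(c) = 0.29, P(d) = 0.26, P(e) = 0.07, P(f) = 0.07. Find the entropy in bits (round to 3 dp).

2.375 bits

H = −Σ pᵢ log₂ pᵢ.
−0.11·log₂(0.11) = 0.3503
−0.20·log₂(0.20) = 0.4644
−0.29·log₂(0.29) = 0.5179
−0.26·log₂(0.26) = 0.5053
−0.07·log₂(0.07) = 0.2686
−0.07·log₂(0.07) = 0.2686
Sum ≈ 2.3750 → 2.375 bits.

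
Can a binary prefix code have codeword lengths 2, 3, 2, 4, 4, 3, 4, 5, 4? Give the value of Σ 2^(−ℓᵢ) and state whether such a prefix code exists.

1.03125; no

With common denominator 2^5 = 32: Σ 2^(−ℓᵢ) = 8/32 + 4/32 + 8/32 + 2/32 + 2/32 + 4/32 + 2/32 + 1/32 + 2/32 = 33/32 = 1.03125.
Kraft's inequality requires Σ ≤ 1; here Σ = 1.03125 > 1, so no such prefix code exists.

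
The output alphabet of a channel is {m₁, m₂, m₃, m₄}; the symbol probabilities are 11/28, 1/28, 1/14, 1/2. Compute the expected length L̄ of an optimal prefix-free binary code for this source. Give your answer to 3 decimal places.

Repeatedly combine the two least-probable nodes; the expected code length is the sum of the merged weights.
merge 1/28 + 1/14 → 3/28
merge 3/28 + 11/28 → 1/2
merge 1/2 + 1/2 → 1
L = 3/28 + 1/2 + 1 = 45/28 ≈ 1.607 bits/symbol.

1.607 bits/symbol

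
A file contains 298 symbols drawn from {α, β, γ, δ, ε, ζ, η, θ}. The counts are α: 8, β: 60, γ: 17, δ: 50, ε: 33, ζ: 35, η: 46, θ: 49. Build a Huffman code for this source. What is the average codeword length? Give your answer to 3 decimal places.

2.883 bits/symbol

Probabilities are the counts divided by 298.
Repeatedly combine the two least-probable nodes; the expected code length is the sum of the merged weights.
merge 4/149 + 17/298 → 25/298
merge 25/298 + 33/298 → 29/149
merge 35/298 + 23/149 → 81/298
merge 49/298 + 25/149 → 99/298
merge 29/149 + 30/149 → 59/149
merge 81/298 + 99/298 → 90/149
merge 59/149 + 90/149 → 1
L = 25/298 + 29/149 + 81/298 + 99/298 + 59/149 + 90/149 + 1 = 859/298 ≈ 2.883 bits/symbol.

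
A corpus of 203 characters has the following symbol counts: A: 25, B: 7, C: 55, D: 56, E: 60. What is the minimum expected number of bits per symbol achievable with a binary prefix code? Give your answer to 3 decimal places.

Probabilities are the counts divided by 203.
Repeatedly combine the two least-probable nodes; the expected code length is the sum of the merged weights.
merge 1/29 + 25/203 → 32/203
merge 32/203 + 55/203 → 3/7
merge 8/29 + 60/203 → 4/7
merge 3/7 + 4/7 → 1
L = 32/203 + 3/7 + 4/7 + 1 = 438/203 ≈ 2.158 bits/symbol.

2.158 bits/symbol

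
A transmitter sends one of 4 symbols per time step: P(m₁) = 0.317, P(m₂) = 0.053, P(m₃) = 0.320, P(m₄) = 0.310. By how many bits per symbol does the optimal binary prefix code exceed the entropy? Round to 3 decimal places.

Entropy H = −Σ p log₂ p ≈ 1.7998 bits.
Huffman merges: 53/1000+31/100→363/1000; 317/1000+8/25→637/1000; 363/1000+637/1000→1. L = 2 ≈ 2.0000.
L − H = 2.0000 − 1.7998 = 0.200 bits.

0.200 bits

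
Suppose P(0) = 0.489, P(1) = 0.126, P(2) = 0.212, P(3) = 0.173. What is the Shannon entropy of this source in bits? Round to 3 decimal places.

1.794 bits

H = −Σ pᵢ log₂ pᵢ.
−0.489·log₂(0.489) = 0.5047
−0.126·log₂(0.126) = 0.3766
−0.212·log₂(0.212) = 0.4744
−0.173·log₂(0.173) = 0.4379
Sum ≈ 1.7936 → 1.794 bits.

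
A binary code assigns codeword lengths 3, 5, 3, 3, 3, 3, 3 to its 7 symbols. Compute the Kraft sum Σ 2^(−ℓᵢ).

With common denominator 2^5 = 32: Σ 2^(−ℓᵢ) = 4/32 + 1/32 + 4/32 + 4/32 + 4/32 + 4/32 + 4/32 = 25/32 = 0.78125.

0.78125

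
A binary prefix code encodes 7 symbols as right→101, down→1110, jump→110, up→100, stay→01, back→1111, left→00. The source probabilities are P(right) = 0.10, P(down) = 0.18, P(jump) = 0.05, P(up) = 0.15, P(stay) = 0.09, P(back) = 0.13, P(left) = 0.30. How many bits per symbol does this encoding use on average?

L̄ = Σ pᵢ·ℓᵢ = 0.10·3 + 0.18·4 + 0.05·3 + 0.15·3 + 0.09·2 + 0.13·4 + 0.30·2 = 2.92 bits/symbol.

2.92 bits/symbol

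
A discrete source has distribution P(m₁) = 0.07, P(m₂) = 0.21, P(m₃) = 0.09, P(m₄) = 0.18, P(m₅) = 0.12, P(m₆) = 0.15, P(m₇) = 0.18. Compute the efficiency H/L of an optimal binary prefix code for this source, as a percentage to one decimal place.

98.3%

Entropy H = −Σ p log₂ p ≈ 2.7223 bits.
Huffman merges: 7/100+9/100→4/25; 3/25+3/20→27/100; 4/25+9/50→17/50; 9/50+21/100→39/100; 27/100+17/50→61/100; 39/100+61/100→1. L = 277/100 ≈ 2.7700.
Efficiency = H/L = 2.7223/2.7700 = 98.3%.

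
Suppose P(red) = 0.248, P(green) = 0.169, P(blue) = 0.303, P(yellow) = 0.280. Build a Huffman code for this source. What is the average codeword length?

2 bits/symbol

Repeatedly combine the two least-probable nodes; the expected code length is the sum of the merged weights.
merge 169/1000 + 31/125 → 417/1000
merge 7/25 + 303/1000 → 583/1000
merge 417/1000 + 583/1000 → 1
L = 417/1000 + 583/1000 + 1 = 2 bits/symbol.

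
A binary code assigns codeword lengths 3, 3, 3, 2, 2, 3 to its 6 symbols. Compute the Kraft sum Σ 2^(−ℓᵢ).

1

With common denominator 2^3 = 8: Σ 2^(−ℓᵢ) = 1/8 + 1/8 + 1/8 + 2/8 + 2/8 + 1/8 = 8/8 = 1.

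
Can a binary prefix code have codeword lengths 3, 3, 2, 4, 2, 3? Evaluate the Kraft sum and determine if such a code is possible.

0.9375; yes

With common denominator 2^4 = 16: Σ 2^(−ℓᵢ) = 2/16 + 2/16 + 4/16 + 1/16 + 4/16 + 2/16 = 15/16 = 0.9375.
Kraft's inequality requires Σ ≤ 1; here Σ = 0.9375 ≤ 1, so such a prefix code exists.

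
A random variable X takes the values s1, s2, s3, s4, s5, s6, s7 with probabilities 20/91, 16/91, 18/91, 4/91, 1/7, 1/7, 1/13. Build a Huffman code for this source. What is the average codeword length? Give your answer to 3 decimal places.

Repeatedly combine the two least-probable nodes; the expected code length is the sum of the merged weights.
merge 4/91 + 1/13 → 11/91
merge 11/91 + 1/7 → 24/91
merge 1/7 + 16/91 → 29/91
merge 18/91 + 20/91 → 38/91
merge 24/91 + 29/91 → 53/91
merge 38/91 + 53/91 → 1
L = 11/91 + 24/91 + 29/91 + 38/91 + 53/91 + 1 = 246/91 ≈ 2.703 bits/symbol.

2.703 bits/symbol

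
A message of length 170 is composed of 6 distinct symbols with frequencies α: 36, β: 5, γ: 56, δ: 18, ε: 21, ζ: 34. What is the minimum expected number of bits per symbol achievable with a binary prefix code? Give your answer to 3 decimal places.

Probabilities are the counts divided by 170.
Repeatedly combine the two least-probable nodes; the expected code length is the sum of the merged weights.
merge 1/34 + 9/85 → 23/170
merge 21/170 + 23/170 → 22/85
merge 1/5 + 18/85 → 7/17
merge 22/85 + 28/85 → 10/17
merge 7/17 + 10/17 → 1
L = 23/170 + 22/85 + 7/17 + 10/17 + 1 = 407/170 ≈ 2.394 bits/symbol.

2.394 bits/symbol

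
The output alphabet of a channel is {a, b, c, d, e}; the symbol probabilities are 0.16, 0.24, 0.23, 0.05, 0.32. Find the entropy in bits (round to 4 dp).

H = −Σ pᵢ log₂ pᵢ.
−0.16·log₂(0.16) = 0.4230
−0.24·log₂(0.24) = 0.4941
−0.23·log₂(0.23) = 0.4877
−0.05·log₂(0.05) = 0.2161
−0.32·log₂(0.32) = 0.5260
Sum ≈ 2.1469 → 2.1469 bits.

2.1469 bits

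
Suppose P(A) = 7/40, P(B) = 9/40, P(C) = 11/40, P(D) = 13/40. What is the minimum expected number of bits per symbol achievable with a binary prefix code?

2 bits/symbol

Repeatedly combine the two least-probable nodes; the expected code length is the sum of the merged weights.
merge 7/40 + 9/40 → 2/5
merge 11/40 + 13/40 → 3/5
merge 2/5 + 3/5 → 1
L = 2/5 + 3/5 + 1 = 2 bits/symbol.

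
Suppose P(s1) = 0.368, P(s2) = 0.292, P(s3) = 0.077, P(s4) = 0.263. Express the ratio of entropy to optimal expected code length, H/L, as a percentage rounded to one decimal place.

93.4%

Entropy H = −Σ p log₂ p ≈ 1.8409 bits.
Huffman merges: 77/1000+263/1000→17/50; 73/250+17/50→79/125; 46/125+79/125→1. L = 493/250 ≈ 1.9720.
Efficiency = H/L = 1.8409/1.9720 = 93.4%.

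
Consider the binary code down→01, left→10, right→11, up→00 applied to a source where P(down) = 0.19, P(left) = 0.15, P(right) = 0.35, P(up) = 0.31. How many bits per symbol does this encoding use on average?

L̄ = Σ pᵢ·ℓᵢ = 0.19·2 + 0.15·2 + 0.35·2 + 0.31·2 = 2 bits/symbol.

2 bits/symbol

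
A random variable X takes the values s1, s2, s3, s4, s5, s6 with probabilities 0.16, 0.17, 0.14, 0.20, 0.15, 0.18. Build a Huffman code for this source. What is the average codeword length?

Repeatedly combine the two least-probable nodes; the expected code length is the sum of the merged weights.
merge 7/50 + 3/20 → 29/100
merge 4/25 + 17/100 → 33/100
merge 9/50 + 1/5 → 19/50
merge 29/100 + 33/100 → 31/50
merge 19/50 + 31/50 → 1
L = 29/100 + 33/100 + 19/50 + 31/50 + 1 = 131/50 = 2.62 bits/symbol.

2.62 bits/symbol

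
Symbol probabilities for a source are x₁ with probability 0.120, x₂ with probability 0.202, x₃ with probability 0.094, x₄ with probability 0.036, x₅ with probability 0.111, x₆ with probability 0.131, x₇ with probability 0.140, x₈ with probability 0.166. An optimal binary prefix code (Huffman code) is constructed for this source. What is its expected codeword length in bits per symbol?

Repeatedly combine the two least-probable nodes; the expected code length is the sum of the merged weights.
merge 9/250 + 47/500 → 13/100
merge 111/1000 + 3/25 → 231/1000
merge 13/100 + 131/1000 → 261/1000
merge 7/50 + 83/500 → 153/500
merge 101/500 + 231/1000 → 433/1000
merge 261/1000 + 153/500 → 567/1000
merge 433/1000 + 567/1000 → 1
L = 13/100 + 231/1000 + 261/1000 + 153/500 + 433/1000 + 567/1000 + 1 = 366/125 = 2.928 bits/symbol.

2.928 bits/symbol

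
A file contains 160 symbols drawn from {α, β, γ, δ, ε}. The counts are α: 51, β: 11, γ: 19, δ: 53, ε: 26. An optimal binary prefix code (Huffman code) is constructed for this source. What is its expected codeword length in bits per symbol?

Probabilities are the counts divided by 160.
Repeatedly combine the two least-probable nodes; the expected code length is the sum of the merged weights.
merge 11/160 + 19/160 → 3/16
merge 13/80 + 3/16 → 7/20
merge 51/160 + 53/160 → 13/20
merge 7/20 + 13/20 → 1
L = 3/16 + 7/20 + 13/20 + 1 = 35/16 = 2.1875 bits/symbol.

2.1875 bits/symbol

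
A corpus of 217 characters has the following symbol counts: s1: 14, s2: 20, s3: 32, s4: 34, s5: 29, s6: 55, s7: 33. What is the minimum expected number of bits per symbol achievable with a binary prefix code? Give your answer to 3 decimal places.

2.747 bits/symbol

Probabilities are the counts divided by 217.
Repeatedly combine the two least-probable nodes; the expected code length is the sum of the merged weights.
merge 2/31 + 20/217 → 34/217
merge 29/217 + 32/217 → 61/217
merge 33/217 + 34/217 → 67/217
merge 34/217 + 55/217 → 89/217
merge 61/217 + 67/217 → 128/217
merge 89/217 + 128/217 → 1
L = 34/217 + 61/217 + 67/217 + 89/217 + 128/217 + 1 = 596/217 ≈ 2.747 bits/symbol.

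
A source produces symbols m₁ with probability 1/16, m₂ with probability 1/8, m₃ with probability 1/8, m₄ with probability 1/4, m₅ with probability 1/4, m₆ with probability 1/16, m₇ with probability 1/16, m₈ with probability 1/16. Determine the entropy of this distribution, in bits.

Each probability is a power of 1/2, so log₂(1/p) is an integer.
H = Σ p·log₂(1/p) = 1/16·4 + 1/8·3 + 1/8·3 + 1/4·2 + 1/4·2 + 1/16·4 + 1/16·4 + 1/16·4 = 2.75 bits.

2.75 bits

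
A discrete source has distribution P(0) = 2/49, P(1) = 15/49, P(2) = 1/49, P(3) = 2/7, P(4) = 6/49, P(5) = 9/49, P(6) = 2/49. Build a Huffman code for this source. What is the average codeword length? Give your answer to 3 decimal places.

2.388 bits/symbol

Repeatedly combine the two least-probable nodes; the expected code length is the sum of the merged weights.
merge 1/49 + 2/49 → 3/49
merge 2/49 + 3/49 → 5/49
merge 5/49 + 6/49 → 11/49
merge 9/49 + 11/49 → 20/49
merge 2/7 + 15/49 → 29/49
merge 20/49 + 29/49 → 1
L = 3/49 + 5/49 + 11/49 + 20/49 + 29/49 + 1 = 117/49 ≈ 2.388 bits/symbol.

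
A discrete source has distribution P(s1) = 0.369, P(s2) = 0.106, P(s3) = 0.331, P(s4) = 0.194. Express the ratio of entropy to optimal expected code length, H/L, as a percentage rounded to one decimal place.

Entropy H = −Σ p log₂ p ≈ 1.8609 bits.
Huffman merges: 53/500+97/500→3/10; 3/10+331/1000→631/1000; 369/1000+631/1000→1. L = 1931/1000 ≈ 1.9310.
Efficiency = H/L = 1.8609/1.9310 = 96.4%.

96.4%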